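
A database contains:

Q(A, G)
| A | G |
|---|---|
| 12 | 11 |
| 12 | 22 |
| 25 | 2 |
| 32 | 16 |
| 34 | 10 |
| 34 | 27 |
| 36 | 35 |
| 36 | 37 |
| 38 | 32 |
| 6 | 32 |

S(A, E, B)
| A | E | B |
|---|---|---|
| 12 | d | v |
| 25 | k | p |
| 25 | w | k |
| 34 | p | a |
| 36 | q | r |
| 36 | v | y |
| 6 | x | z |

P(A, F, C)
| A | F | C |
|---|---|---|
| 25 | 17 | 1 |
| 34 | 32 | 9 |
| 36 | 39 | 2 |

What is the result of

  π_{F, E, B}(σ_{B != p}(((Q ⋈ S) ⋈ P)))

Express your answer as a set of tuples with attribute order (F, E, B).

Joining Q and S on A yields {(12, 11, d, v), (12, 22, d, v), (25, 2, k, p), (25, 2, w, k), (34, 10, p, a), (34, 27, p, a), (36, 35, q, r), (36, 35, v, y), (36, 37, q, r), (36, 37, v, y), (6, 32, x, z)}.
Joining (Q ⋈ S) and P on A yields {(25, 2, k, p, 17, 1), (25, 2, w, k, 17, 1), (34, 10, p, a, 32, 9), (34, 27, p, a, 32, 9), (36, 35, q, r, 39, 2), (36, 35, v, y, 39, 2), (36, 37, q, r, 39, 2), (36, 37, v, y, 39, 2)}.
Apply σ_{B != p}; surviving tuples: {(25, 2, w, k, 17, 1), (34, 10, p, a, 32, 9), (34, 27, p, a, 32, 9), (36, 35, q, r, 39, 2), (36, 35, v, y, 39, 2), (36, 37, q, r, 39, 2), (36, 37, v, y, 39, 2)}
π_{F, E, B} gives {(17, w, k), (32, p, a), (39, q, r), (39, v, y)} (3 duplicate(s) eliminated).

{(17, w, k), (32, p, a), (39, q, r), (39, v, y)}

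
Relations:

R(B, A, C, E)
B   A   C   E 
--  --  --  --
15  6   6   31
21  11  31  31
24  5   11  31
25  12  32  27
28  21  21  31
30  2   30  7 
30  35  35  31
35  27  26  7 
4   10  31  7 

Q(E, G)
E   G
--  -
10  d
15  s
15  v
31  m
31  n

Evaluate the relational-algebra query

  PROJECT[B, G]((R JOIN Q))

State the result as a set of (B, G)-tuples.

Natural join on E: {(15, 6, 6, 31, m), (15, 6, 6, 31, n), (21, 11, 31, 31, m), (21, 11, 31, 31, n), (24, 5, 11, 31, m), (24, 5, 11, 31, n), (28, 21, 21, 31, m), (28, 21, 21, 31, n), (30, 35, 35, 31, m), (30, 35, 35, 31, n)}
π_{B, G} gives {(15, m), (15, n), (21, m), (21, n), (24, m), (24, n), (28, m), (28, n), (30, m), (30, n)}.

{(15, m), (15, n), (21, m), (21, n), (24, m), (24, n), (28, m), (28, n), (30, m), (30, n)}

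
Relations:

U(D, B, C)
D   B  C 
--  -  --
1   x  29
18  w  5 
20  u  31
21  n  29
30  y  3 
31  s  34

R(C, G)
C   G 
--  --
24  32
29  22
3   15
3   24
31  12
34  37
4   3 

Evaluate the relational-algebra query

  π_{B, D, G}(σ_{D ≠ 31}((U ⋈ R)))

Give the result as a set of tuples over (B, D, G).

{(n, 21, 22), (u, 20, 12), (x, 1, 22), (y, 30, 15), (y, 30, 24)}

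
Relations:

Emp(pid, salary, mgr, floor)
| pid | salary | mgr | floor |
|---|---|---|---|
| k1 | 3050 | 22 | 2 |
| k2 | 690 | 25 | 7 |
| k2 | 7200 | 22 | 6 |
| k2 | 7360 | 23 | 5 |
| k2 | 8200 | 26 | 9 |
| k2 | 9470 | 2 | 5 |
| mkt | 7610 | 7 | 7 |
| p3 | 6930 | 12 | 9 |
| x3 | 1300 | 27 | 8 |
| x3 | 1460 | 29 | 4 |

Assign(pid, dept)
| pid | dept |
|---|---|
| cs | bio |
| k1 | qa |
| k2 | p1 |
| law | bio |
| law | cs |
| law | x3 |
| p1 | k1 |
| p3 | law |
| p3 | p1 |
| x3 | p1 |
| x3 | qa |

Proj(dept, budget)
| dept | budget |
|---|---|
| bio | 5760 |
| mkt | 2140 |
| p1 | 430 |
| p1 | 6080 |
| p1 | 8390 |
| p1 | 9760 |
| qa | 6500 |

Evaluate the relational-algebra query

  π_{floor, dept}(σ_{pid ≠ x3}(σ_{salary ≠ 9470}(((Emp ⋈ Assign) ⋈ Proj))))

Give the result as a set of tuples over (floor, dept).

{(2, qa), (5, p1), (6, p1), (7, p1), (9, p1)}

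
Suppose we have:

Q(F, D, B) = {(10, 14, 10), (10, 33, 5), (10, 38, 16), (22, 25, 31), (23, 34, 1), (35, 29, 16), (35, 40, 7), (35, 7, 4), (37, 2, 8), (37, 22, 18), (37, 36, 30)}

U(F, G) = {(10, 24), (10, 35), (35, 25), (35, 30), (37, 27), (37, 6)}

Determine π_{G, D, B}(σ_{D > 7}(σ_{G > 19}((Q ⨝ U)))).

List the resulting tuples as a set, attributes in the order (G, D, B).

Natural join on F: {(10, 14, 10, 24), (10, 14, 10, 35), (10, 33, 5, 24), (10, 33, 5, 35), (10, 38, 16, 24), (10, 38, 16, 35), (35, 29, 16, 25), (35, 29, 16, 30), (35, 40, 7, 25), (35, 40, 7, 30), (35, 7, 4, 25), (35, 7, 4, 30), (37, 2, 8, 27), (37, 2, 8, 6), (37, 22, 18, 27), (37, 22, 18, 6), (37, 36, 30, 27), (37, 36, 30, 6)}
Apply σ_{G > 19}; surviving tuples: {(10, 14, 10, 24), (10, 14, 10, 35), (10, 33, 5, 24), (10, 33, 5, 35), (10, 38, 16, 24), (10, 38, 16, 35), (35, 29, 16, 25), (35, 29, 16, 30), (35, 40, 7, 25), (35, 40, 7, 30), (35, 7, 4, 25), (35, 7, 4, 30), (37, 2, 8, 27), (37, 22, 18, 27), (37, 36, 30, 27)}
Apply σ_{D > 7}; surviving tuples: {(10, 14, 10, 24), (10, 14, 10, 35), (10, 33, 5, 24), (10, 33, 5, 35), (10, 38, 16, 24), (10, 38, 16, 35), (35, 29, 16, 25), (35, 29, 16, 30), (35, 40, 7, 25), (35, 40, 7, 30), (37, 22, 18, 27), (37, 36, 30, 27)}
π_{G, D, B} gives {(24, 14, 10), (24, 33, 5), (24, 38, 16), (25, 29, 16), (25, 40, 7), (27, 22, 18), (27, 36, 30), (30, 29, 16), (30, 40, 7), (35, 14, 10), (35, 33, 5), (35, 38, 16)}.

{(24, 14, 10), (24, 33, 5), (24, 38, 16), (25, 29, 16), (25, 40, 7), (27, 22, 18), (27, 36, 30), (30, 29, 16), (30, 40, 7), (35, 14, 10), (35, 33, 5), (35, 38, 16)}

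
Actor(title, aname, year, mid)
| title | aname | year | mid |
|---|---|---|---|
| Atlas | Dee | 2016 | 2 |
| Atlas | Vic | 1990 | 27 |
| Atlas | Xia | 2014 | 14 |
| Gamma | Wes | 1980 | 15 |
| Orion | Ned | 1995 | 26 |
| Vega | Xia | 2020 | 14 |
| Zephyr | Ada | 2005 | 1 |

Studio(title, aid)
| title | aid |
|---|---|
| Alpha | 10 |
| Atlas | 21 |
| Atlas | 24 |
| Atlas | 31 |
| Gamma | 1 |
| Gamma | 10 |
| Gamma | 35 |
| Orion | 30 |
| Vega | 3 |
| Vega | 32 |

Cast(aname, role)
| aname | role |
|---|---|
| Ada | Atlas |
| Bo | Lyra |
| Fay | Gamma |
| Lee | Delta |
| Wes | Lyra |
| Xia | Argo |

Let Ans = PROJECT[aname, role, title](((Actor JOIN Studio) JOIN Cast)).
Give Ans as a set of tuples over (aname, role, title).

Natural join on title: {(Atlas, Dee, 2016, 2, 21), (Atlas, Dee, 2016, 2, 24), (Atlas, Dee, 2016, 2, 31), (Atlas, Vic, 1990, 27, 21), (Atlas, Vic, 1990, 27, 24), (Atlas, Vic, 1990, 27, 31), (Atlas, Xia, 2014, 14, 21), (Atlas, Xia, 2014, 14, 24), (Atlas, Xia, 2014, 14, 31), (Gamma, Wes, 1980, 15, 1), (Gamma, Wes, 1980, 15, 10), (Gamma, Wes, 1980, 15, 35), (Orion, Ned, 1995, 26, 30), (Vega, Xia, 2020, 14, 3), (Vega, Xia, 2020, 14, 32)}
Natural join on aname: {(Atlas, Xia, 2014, 14, 21, Argo), (Atlas, Xia, 2014, 14, 24, Argo), (Atlas, Xia, 2014, 14, 31, Argo), (Gamma, Wes, 1980, 15, 1, Lyra), (Gamma, Wes, 1980, 15, 10, Lyra), (Gamma, Wes, 1980, 15, 35, Lyra), (Vega, Xia, 2020, 14, 3, Argo), (Vega, Xia, 2020, 14, 32, Argo)}
Keep only column(s) aname, role, title (5 duplicate(s) eliminated): {(Wes, Lyra, Gamma), (Xia, Argo, Atlas), (Xia, Argo, Vega)}

{(Wes, Lyra, Gamma), (Xia, Argo, Atlas), (Xia, Argo, Vega)}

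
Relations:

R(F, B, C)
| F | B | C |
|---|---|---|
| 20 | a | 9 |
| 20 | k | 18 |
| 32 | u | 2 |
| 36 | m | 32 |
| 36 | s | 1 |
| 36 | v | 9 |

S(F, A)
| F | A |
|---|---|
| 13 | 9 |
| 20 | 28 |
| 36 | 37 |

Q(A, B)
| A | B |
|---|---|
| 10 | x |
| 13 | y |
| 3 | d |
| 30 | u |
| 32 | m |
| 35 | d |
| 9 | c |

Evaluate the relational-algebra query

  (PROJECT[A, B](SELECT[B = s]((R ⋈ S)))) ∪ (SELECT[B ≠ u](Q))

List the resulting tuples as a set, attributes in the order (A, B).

{(10, x), (13, y), (3, d), (32, m), (35, d), (37, s), (9, c)}

Natural join on F: {(20, a, 9, 28), (20, k, 18, 28), (36, m, 32, 37), (36, s, 1, 37), (36, v, 9, 37)}
Apply σ_{B = s}; surviving tuples: {(36, s, 1, 37)}
Keep only column(s) A, B: {(37, s)}
Apply σ_{B ≠ u}; surviving tuples: {(10, x), (13, y), (3, d), (32, m), (35, d), (9, c)}
Taking the union: {(10, x), (13, y), (3, d), (32, m), (35, d), (37, s), (9, c)}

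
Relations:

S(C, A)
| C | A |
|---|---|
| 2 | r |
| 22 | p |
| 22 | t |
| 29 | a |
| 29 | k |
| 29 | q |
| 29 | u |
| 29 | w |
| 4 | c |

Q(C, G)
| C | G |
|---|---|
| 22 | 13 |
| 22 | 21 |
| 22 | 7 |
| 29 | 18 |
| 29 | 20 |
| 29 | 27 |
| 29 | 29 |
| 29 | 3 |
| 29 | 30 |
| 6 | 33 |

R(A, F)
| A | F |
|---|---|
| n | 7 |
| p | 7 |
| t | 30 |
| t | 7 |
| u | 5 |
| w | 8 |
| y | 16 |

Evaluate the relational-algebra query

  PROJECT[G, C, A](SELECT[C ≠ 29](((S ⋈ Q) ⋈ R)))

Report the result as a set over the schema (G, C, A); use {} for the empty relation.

{(13, 22, p), (13, 22, t), (21, 22, p), (21, 22, t), (7, 22, p), (7, 22, t)}

Joining S and Q on C yields {(22, p, 13), (22, p, 21), (22, p, 7), (22, t, 13), (22, t, 21), (22, t, 7), (29, a, 18), (29, a, 20), (29, a, 27), (29, a, 29), (29, a, 3), (29, a, 30), (29, k, 18), (29, k, 20), (29, k, 27), (29, k, 29), (29, k, 3), (29, k, 30), (29, q, 18), (29, q, 20), (29, q, 27), (29, q, 29), (29, q, 3), (29, q, 30), (29, u, 18), (29, u, 20), (29, u, 27), (29, u, 29), (29, u, 3), (29, u, 30), (29, w, 18), (29, w, 20), (29, w, 27), (29, w, 29), (29, w, 3), (29, w, 30)}.
Joining (S ⋈ Q) and R on A yields {(22, p, 13, 7), (22, p, 21, 7), (22, p, 7, 7), (22, t, 13, 30), (22, t, 13, 7), (22, t, 21, 30), (22, t, 21, 7), (22, t, 7, 30), (22, t, 7, 7), (29, u, 18, 5), (29, u, 20, 5), (29, u, 27, 5), (29, u, 29, 5), (29, u, 3, 5), (29, u, 30, 5), (29, w, 18, 8), (29, w, 20, 8), (29, w, 27, 8), (29, w, 29, 8), (29, w, 3, 8), (29, w, 30, 8)}.
Selection C ≠ 29: {(22, p, 13, 7), (22, p, 21, 7), (22, p, 7, 7), (22, t, 13, 30), (22, t, 13, 7), (22, t, 21, 30), (22, t, 21, 7), (22, t, 7, 30), (22, t, 7, 7)}
Projecting to G, C, A (3 duplicate(s) eliminated): {(13, 22, p), (13, 22, t), (21, 22, p), (21, 22, t), (7, 22, p), (7, 22, t)}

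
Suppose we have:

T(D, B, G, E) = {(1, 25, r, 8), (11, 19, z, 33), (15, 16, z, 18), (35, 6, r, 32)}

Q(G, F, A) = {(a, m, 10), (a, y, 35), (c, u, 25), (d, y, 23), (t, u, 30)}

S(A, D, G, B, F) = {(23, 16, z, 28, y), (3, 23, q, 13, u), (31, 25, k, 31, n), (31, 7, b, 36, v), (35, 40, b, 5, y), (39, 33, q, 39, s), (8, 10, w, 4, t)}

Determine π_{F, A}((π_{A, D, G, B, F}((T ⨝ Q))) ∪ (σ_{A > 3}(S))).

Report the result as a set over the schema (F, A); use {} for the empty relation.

T ⋈ Q (natural join on G): {}
Keep only column(s) A, D, G, B, F: {}
Filtering on A > 3 leaves {(23, 16, z, 28, y), (31, 25, k, 31, n), (31, 7, b, 36, v), (35, 40, b, 5, y), (39, 33, q, 39, s), (8, 10, w, 4, t)}.
Set union of the two operands is {(23, 16, z, 28, y), (31, 25, k, 31, n), (31, 7, b, 36, v), (35, 40, b, 5, y), (39, 33, q, 39, s), (8, 10, w, 4, t)}.
Keep only column(s) F, A: {(n, 31), (s, 39), (t, 8), (v, 31), (y, 23), (y, 35)}

{(n, 31), (s, 39), (t, 8), (v, 31), (y, 23), (y, 35)}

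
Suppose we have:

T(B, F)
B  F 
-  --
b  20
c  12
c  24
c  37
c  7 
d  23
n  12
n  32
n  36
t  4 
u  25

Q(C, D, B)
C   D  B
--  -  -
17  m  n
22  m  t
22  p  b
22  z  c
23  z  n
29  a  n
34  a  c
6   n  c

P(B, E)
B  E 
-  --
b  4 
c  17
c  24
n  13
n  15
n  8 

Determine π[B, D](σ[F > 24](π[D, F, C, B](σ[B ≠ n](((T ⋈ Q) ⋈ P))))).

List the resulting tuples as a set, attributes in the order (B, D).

{(c, a), (c, n), (c, z)}

Joining T and Q on B yields {(b, 20, 22, p), (c, 12, 22, z), (c, 12, 34, a), (c, 12, 6, n), (c, 24, 22, z), (c, 24, 34, a), (c, 24, 6, n), (c, 37, 22, z), (c, 37, 34, a), (c, 37, 6, n), (c, 7, 22, z), (c, 7, 34, a), (c, 7, 6, n), (n, 12, 17, m), (n, 12, 23, z), (n, 12, 29, a), (n, 32, 17, m), (n, 32, 23, z), (n, 32, 29, a), (n, 36, 17, m), (n, 36, 23, z), (n, 36, 29, a), (t, 4, 22, m)}.
Joining (T ⋈ Q) and P on B yields {(b, 20, 22, p, 4), (c, 12, 22, z, 17), (c, 12, 22, z, 24), (c, 12, 34, a, 17), (c, 12, 34, a, 24), (c, 12, 6, n, 17), (c, 12, 6, n, 24), (c, 24, 22, z, 17), (c, 24, 22, z, 24), (c, 24, 34, a, 17), (c, 24, 34, a, 24), (c, 24, 6, n, 17), (c, 24, 6, n, 24), (c, 37, 22, z, 17), (c, 37, 22, z, 24), (c, 37, 34, a, 17), (c, 37, 34, a, 24), (c, 37, 6, n, 17), (c, 37, 6, n, 24), (c, 7, 22, z, 17), (c, 7, 22, z, 24), (c, 7, 34, a, 17), (c, 7, 34, a, 24), (c, 7, 6, n, 17), (c, 7, 6, n, 24), (n, 12, 17, m, 13), (n, 12, 17, m, 15), (n, 12, 17, m, 8), (n, 12, 23, z, 13), (n, 12, 23, z, 15), (n, 12, 23, z, 8), (n, 12, 29, a, 13), (n, 12, 29, a, 15), (n, 12, 29, a, 8), (n, 32, 17, m, 13), (n, 32, 17, m, 15), (n, 32, 17, m, 8), (n, 32, 23, z, 13), (n, 32, 23, z, 15), (n, 32, 23, z, 8), (n, 32, 29, a, 13), (n, 32, 29, a, 15), (n, 32, 29, a, 8), (n, 36, 17, m, 13), (n, 36, 17, m, 15), (n, 36, 17, m, 8), (n, 36, 23, z, 13), (n, 36, 23, z, 15), (n, 36, 23, z, 8), (n, 36, 29, a, 13), (n, 36, 29, a, 15), (n, 36, 29, a, 8)}.
Filtering on B ≠ n leaves {(b, 20, 22, p, 4), (c, 12, 22, z, 17), (c, 12, 22, z, 24), (c, 12, 34, a, 17), (c, 12, 34, a, 24), (c, 12, 6, n, 17), (c, 12, 6, n, 24), (c, 24, 22, z, 17), (c, 24, 22, z, 24), (c, 24, 34, a, 17), (c, 24, 34, a, 24), (c, 24, 6, n, 17), (c, 24, 6, n, 24), (c, 37, 22, z, 17), (c, 37, 22, z, 24), (c, 37, 34, a, 17), (c, 37, 34, a, 24), (c, 37, 6, n, 17), (c, 37, 6, n, 24), (c, 7, 22, z, 17), (c, 7, 22, z, 24), (c, 7, 34, a, 17), (c, 7, 34, a, 24), (c, 7, 6, n, 17), (c, 7, 6, n, 24)}.
π_{D, F, C, B} gives {(a, 12, 34, c), (a, 24, 34, c), (a, 37, 34, c), (a, 7, 34, c), (n, 12, 6, c), (n, 24, 6, c), (n, 37, 6, c), (n, 7, 6, c), (p, 20, 22, b), (z, 12, 22, c), (z, 24, 22, c), (z, 37, 22, c), (z, 7, 22, c)} (12 duplicate(s) eliminated).
Filtering on F > 24 leaves {(a, 37, 34, c), (n, 37, 6, c), (z, 37, 22, c)}.
π_{B, D} gives {(c, a), (c, n), (c, z)}.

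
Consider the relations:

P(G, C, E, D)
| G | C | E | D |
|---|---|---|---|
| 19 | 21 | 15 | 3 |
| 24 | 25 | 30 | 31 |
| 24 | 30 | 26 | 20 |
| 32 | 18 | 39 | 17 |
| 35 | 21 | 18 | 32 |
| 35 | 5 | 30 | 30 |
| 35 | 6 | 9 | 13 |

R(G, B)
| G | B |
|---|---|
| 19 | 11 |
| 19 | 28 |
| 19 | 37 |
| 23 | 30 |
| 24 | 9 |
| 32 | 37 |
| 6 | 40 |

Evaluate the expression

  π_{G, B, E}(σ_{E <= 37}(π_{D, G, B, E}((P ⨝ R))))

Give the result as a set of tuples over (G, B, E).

{(19, 11, 15), (19, 28, 15), (19, 37, 15), (24, 9, 26), (24, 9, 30)}

Joining P and R on G yields {(19, 21, 15, 3, 11), (19, 21, 15, 3, 28), (19, 21, 15, 3, 37), (24, 25, 30, 31, 9), (24, 30, 26, 20, 9), (32, 18, 39, 17, 37)}.
π[D, G, B, E]: project onto (D, G, B, E) → {(17, 32, 37, 39), (20, 24, 9, 26), (3, 19, 11, 15), (3, 19, 28, 15), (3, 19, 37, 15), (31, 24, 9, 30)}
σ[E <= 37]: keep tuples satisfying E <= 37 → {(20, 24, 9, 26), (3, 19, 11, 15), (3, 19, 28, 15), (3, 19, 37, 15), (31, 24, 9, 30)}
π[G, B, E]: project onto (G, B, E) → {(19, 11, 15), (19, 28, 15), (19, 37, 15), (24, 9, 26), (24, 9, 30)}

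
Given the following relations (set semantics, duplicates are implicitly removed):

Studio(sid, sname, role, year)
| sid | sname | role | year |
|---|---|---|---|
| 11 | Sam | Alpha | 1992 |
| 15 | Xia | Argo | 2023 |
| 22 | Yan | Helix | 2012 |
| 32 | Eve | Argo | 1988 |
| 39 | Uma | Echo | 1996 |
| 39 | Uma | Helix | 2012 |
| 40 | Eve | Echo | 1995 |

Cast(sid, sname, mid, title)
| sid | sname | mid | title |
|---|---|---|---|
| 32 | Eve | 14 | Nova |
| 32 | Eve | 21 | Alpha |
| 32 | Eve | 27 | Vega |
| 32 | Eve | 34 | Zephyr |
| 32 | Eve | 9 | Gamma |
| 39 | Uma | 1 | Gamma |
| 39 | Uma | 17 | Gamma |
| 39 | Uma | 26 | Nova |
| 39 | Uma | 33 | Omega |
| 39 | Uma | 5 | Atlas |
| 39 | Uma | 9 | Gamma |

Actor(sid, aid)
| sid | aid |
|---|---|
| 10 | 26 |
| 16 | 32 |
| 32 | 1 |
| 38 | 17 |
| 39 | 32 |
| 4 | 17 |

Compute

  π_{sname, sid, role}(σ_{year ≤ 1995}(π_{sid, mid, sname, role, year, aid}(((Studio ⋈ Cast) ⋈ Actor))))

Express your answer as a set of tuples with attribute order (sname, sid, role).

Studio ⋈ Cast (natural join on sid, sname): {(32, Eve, Argo, 1988, 14, Nova), (32, Eve, Argo, 1988, 21, Alpha), (32, Eve, Argo, 1988, 27, Vega), (32, Eve, Argo, 1988, 34, Zephyr), (32, Eve, Argo, 1988, 9, Gamma), (39, Uma, Echo, 1996, 1, Gamma), (39, Uma, Echo, 1996, 17, Gamma), (39, Uma, Echo, 1996, 26, Nova), (39, Uma, Echo, 1996, 33, Omega), (39, Uma, Echo, 1996, 5, Atlas), (39, Uma, Echo, 1996, 9, Gamma), (39, Uma, Helix, 2012, 1, Gamma), (39, Uma, Helix, 2012, 17, Gamma), (39, Uma, Helix, 2012, 26, Nova), (39, Uma, Helix, 2012, 33, Omega), (39, Uma, Helix, 2012, 5, Atlas), (39, Uma, Helix, 2012, 9, Gamma)}
(Studio ⋈ Cast) ⋈ Actor (natural join on sid): {(32, Eve, Argo, 1988, 14, Nova, 1), (32, Eve, Argo, 1988, 21, Alpha, 1), (32, Eve, Argo, 1988, 27, Vega, 1), (32, Eve, Argo, 1988, 34, Zephyr, 1), (32, Eve, Argo, 1988, 9, Gamma, 1), (39, Uma, Echo, 1996, 1, Gamma, 32), (39, Uma, Echo, 1996, 17, Gamma, 32), (39, Uma, Echo, 1996, 26, Nova, 32), (39, Uma, Echo, 1996, 33, Omega, 32), (39, Uma, Echo, 1996, 5, Atlas, 32), (39, Uma, Echo, 1996, 9, Gamma, 32), (39, Uma, Helix, 2012, 1, Gamma, 32), (39, Uma, Helix, 2012, 17, Gamma, 32), (39, Uma, Helix, 2012, 26, Nova, 32), (39, Uma, Helix, 2012, 33, Omega, 32), (39, Uma, Helix, 2012, 5, Atlas, 32), (39, Uma, Helix, 2012, 9, Gamma, 32)}
Projecting to sid, mid, sname, role, year, aid: {(32, 14, Eve, Argo, 1988, 1), (32, 21, Eve, Argo, 1988, 1), (32, 27, Eve, Argo, 1988, 1), (32, 34, Eve, Argo, 1988, 1), (32, 9, Eve, Argo, 1988, 1), (39, 1, Uma, Echo, 1996, 32), (39, 1, Uma, Helix, 2012, 32), (39, 17, Uma, Echo, 1996, 32), (39, 17, Uma, Helix, 2012, 32), (39, 26, Uma, Echo, 1996, 32), (39, 26, Uma, Helix, 2012, 32), (39, 33, Uma, Echo, 1996, 32), (39, 33, Uma, Helix, 2012, 32), (39, 5, Uma, Echo, 1996, 32), (39, 5, Uma, Helix, 2012, 32), (39, 9, Uma, Echo, 1996, 32), (39, 9, Uma, Helix, 2012, 32)}
Filtering on year ≤ 1995 leaves {(32, 14, Eve, Argo, 1988, 1), (32, 21, Eve, Argo, 1988, 1), (32, 27, Eve, Argo, 1988, 1), (32, 34, Eve, Argo, 1988, 1), (32, 9, Eve, Argo, 1988, 1)}.
Projecting to sname, sid, role (4 duplicate(s) eliminated): {(Eve, 32, Argo)}

{(Eve, 32, Argo)}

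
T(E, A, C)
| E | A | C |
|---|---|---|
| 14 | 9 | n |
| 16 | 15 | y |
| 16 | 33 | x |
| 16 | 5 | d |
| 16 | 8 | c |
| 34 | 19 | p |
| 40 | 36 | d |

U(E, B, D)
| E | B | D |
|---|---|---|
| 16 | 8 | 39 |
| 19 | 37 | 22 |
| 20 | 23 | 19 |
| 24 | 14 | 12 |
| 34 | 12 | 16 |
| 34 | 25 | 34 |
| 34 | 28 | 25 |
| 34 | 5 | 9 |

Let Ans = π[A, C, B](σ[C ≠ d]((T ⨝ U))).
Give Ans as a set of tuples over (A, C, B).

Joining T and U on E yields {(16, 15, y, 8, 39), (16, 33, x, 8, 39), (16, 5, d, 8, 39), (16, 8, c, 8, 39), (34, 19, p, 12, 16), (34, 19, p, 25, 34), (34, 19, p, 28, 25), (34, 19, p, 5, 9)}.
σ[C ≠ d]: keep tuples satisfying C ≠ d → {(16, 15, y, 8, 39), (16, 33, x, 8, 39), (16, 8, c, 8, 39), (34, 19, p, 12, 16), (34, 19, p, 25, 34), (34, 19, p, 28, 25), (34, 19, p, 5, 9)}
π[A, C, B]: project onto (A, C, B) → {(15, y, 8), (19, p, 12), (19, p, 25), (19, p, 28), (19, p, 5), (33, x, 8), (8, c, 8)}

{(15, y, 8), (19, p, 12), (19, p, 25), (19, p, 28), (19, p, 5), (33, x, 8), (8, c, 8)}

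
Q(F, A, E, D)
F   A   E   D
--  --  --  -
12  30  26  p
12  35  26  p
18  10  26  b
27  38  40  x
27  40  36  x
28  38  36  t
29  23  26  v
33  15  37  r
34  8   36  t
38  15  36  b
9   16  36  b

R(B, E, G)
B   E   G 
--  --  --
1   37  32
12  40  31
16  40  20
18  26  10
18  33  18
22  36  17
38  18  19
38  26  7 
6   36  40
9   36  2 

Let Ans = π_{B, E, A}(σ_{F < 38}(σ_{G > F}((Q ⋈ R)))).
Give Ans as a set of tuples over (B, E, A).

{(12, 40, 38), (22, 36, 16), (6, 36, 16), (6, 36, 38), (6, 36, 40), (6, 36, 8)}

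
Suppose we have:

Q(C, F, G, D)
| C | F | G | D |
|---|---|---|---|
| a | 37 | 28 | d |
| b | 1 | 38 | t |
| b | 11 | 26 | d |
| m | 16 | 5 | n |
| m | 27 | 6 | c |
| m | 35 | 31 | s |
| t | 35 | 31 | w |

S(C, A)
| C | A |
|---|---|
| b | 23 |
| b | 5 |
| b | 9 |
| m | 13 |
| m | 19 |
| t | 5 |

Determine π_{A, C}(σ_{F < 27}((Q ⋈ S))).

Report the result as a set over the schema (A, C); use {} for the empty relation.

{(13, m), (19, m), (23, b), (5, b), (9, b)}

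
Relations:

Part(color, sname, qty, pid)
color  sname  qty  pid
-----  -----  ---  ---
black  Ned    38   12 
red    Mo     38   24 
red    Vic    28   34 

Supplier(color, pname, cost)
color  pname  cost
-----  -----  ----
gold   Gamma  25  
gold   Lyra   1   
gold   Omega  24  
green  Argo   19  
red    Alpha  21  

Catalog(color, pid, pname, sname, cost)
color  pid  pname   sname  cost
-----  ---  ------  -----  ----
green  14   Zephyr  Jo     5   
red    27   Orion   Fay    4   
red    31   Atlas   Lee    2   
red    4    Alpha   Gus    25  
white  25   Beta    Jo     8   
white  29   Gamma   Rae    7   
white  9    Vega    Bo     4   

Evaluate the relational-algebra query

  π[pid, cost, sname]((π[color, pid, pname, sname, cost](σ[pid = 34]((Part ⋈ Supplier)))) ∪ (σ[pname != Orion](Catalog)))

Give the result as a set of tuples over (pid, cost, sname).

Natural join on color: {(red, Mo, 38, 24, Alpha, 21), (red, Vic, 28, 34, Alpha, 21)}
Apply σ_{pid = 34}; surviving tuples: {(red, Vic, 28, 34, Alpha, 21)}
π_{color, pid, pname, sname, cost} gives {(red, 34, Alpha, Vic, 21)}.
Apply σ_{pname != Orion}; surviving tuples: {(green, 14, Zephyr, Jo, 5), (red, 31, Atlas, Lee, 2), (red, 4, Alpha, Gus, 25), (white, 25, Beta, Jo, 8), (white, 29, Gamma, Rae, 7), (white, 9, Vega, Bo, 4)}
Union: {(red, 34, Alpha, Vic, 21)} with {(green, 14, Zephyr, Jo, 5), (red, 31, Atlas, Lee, 2), (red, 4, Alpha, Gus, 25), (white, 25, Beta, Jo, 8), (white, 29, Gamma, Rae, 7), (white, 9, Vega, Bo, 4)} → {(green, 14, Zephyr, Jo, 5), (red, 31, Atlas, Lee, 2), (red, 34, Alpha, Vic, 21), (red, 4, Alpha, Gus, 25), (white, 25, Beta, Jo, 8), (white, 29, Gamma, Rae, 7), (white, 9, Vega, Bo, 4)}
π_{pid, cost, sname} gives {(14, 5, Jo), (25, 8, Jo), (29, 7, Rae), (31, 2, Lee), (34, 21, Vic), (4, 25, Gus), (9, 4, Bo)}.

{(14, 5, Jo), (25, 8, Jo), (29, 7, Rae), (31, 2, Lee), (34, 21, Vic), (4, 25, Gus), (9, 4, Bo)}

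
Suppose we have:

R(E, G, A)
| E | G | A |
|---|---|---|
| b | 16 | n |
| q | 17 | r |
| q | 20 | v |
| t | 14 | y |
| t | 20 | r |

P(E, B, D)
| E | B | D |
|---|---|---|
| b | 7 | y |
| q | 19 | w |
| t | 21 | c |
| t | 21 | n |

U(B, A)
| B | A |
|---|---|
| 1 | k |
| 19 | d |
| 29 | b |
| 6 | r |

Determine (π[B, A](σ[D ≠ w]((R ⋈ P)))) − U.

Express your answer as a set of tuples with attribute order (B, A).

Natural join on E: {(b, 16, n, 7, y), (q, 17, r, 19, w), (q, 20, v, 19, w), (t, 14, y, 21, c), (t, 14, y, 21, n), (t, 20, r, 21, c), (t, 20, r, 21, n)}
Filtering on D ≠ w leaves {(b, 16, n, 7, y), (t, 14, y, 21, c), (t, 14, y, 21, n), (t, 20, r, 21, c), (t, 20, r, 21, n)}.
Keep only column(s) B, A (2 duplicate(s) eliminated): {(21, r), (21, y), (7, n)}
Set difference of the two operands is {(21, r), (21, y), (7, n)}.

{(21, r), (21, y), (7, n)}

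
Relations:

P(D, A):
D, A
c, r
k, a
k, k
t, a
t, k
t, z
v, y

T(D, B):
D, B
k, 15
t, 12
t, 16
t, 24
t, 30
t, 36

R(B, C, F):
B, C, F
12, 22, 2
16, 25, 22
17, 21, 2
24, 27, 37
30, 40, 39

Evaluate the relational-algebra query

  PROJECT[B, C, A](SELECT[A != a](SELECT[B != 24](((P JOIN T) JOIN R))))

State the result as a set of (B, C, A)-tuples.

{(12, 22, k), (12, 22, z), (16, 25, k), (16, 25, z), (30, 40, k), (30, 40, z)}

Natural join on D: {(k, a, 15), (k, k, 15), (t, a, 12), (t, a, 16), (t, a, 24), (t, a, 30), (t, a, 36), (t, k, 12), (t, k, 16), (t, k, 24), (t, k, 30), (t, k, 36), (t, z, 12), (t, z, 16), (t, z, 24), (t, z, 30), (t, z, 36)}
Natural join on B: {(t, a, 12, 22, 2), (t, a, 16, 25, 22), (t, a, 24, 27, 37), (t, a, 30, 40, 39), (t, k, 12, 22, 2), (t, k, 16, 25, 22), (t, k, 24, 27, 37), (t, k, 30, 40, 39), (t, z, 12, 22, 2), (t, z, 16, 25, 22), (t, z, 24, 27, 37), (t, z, 30, 40, 39)}
Selection B != 24: {(t, a, 12, 22, 2), (t, a, 16, 25, 22), (t, a, 30, 40, 39), (t, k, 12, 22, 2), (t, k, 16, 25, 22), (t, k, 30, 40, 39), (t, z, 12, 22, 2), (t, z, 16, 25, 22), (t, z, 30, 40, 39)}
Selection A != a: {(t, k, 12, 22, 2), (t, k, 16, 25, 22), (t, k, 30, 40, 39), (t, z, 12, 22, 2), (t, z, 16, 25, 22), (t, z, 30, 40, 39)}
π[B, C, A]: project onto (B, C, A) → {(12, 22, k), (12, 22, z), (16, 25, k), (16, 25, z), (30, 40, k), (30, 40, z)}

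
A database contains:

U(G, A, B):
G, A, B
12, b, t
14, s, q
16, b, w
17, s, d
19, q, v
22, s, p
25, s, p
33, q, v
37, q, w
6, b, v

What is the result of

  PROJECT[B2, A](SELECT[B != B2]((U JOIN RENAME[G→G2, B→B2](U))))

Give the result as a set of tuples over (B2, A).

{(d, s), (p, s), (q, s), (t, b), (v, b), (v, q), (w, b), (w, q)}

ρ[G→G2, B→B2]: schema becomes (G2, A, B2); tuples unchanged.
Joining U and RENAME[G→G2, B→B2](U) on A yields {(12, b, t, 12, t), (12, b, t, 16, w), (12, b, t, 6, v), (14, s, q, 14, q), (14, s, q, 17, d), (14, s, q, 22, p), (14, s, q, 25, p), (16, b, w, 12, t), (16, b, w, 16, w), (16, b, w, 6, v), (17, s, d, 14, q), (17, s, d, 17, d), (17, s, d, 22, p), (17, s, d, 25, p), (19, q, v, 19, v), (19, q, v, 33, v), (19, q, v, 37, w), (22, s, p, 14, q), (22, s, p, 17, d), (22, s, p, 22, p), (22, s, p, 25, p), (25, s, p, 14, q), (25, s, p, 17, d), (25, s, p, 22, p), (25, s, p, 25, p), (33, q, v, 19, v), (33, q, v, 33, v), (33, q, v, 37, w), (37, q, w, 19, v), (37, q, w, 33, v), (37, q, w, 37, w), (6, b, v, 12, t), (6, b, v, 16, w), (6, b, v, 6, v)}.
Filtering on B != B2 leaves {(12, b, t, 16, w), (12, b, t, 6, v), (14, s, q, 17, d), (14, s, q, 22, p), (14, s, q, 25, p), (16, b, w, 12, t), (16, b, w, 6, v), (17, s, d, 14, q), (17, s, d, 22, p), (17, s, d, 25, p), (19, q, v, 37, w), (22, s, p, 14, q), (22, s, p, 17, d), (25, s, p, 14, q), (25, s, p, 17, d), (33, q, v, 37, w), (37, q, w, 19, v), (37, q, w, 33, v), (6, b, v, 12, t), (6, b, v, 16, w)}.
Projecting to B2, A (12 duplicate(s) eliminated): {(d, s), (p, s), (q, s), (t, b), (v, b), (v, q), (w, b), (w, q)}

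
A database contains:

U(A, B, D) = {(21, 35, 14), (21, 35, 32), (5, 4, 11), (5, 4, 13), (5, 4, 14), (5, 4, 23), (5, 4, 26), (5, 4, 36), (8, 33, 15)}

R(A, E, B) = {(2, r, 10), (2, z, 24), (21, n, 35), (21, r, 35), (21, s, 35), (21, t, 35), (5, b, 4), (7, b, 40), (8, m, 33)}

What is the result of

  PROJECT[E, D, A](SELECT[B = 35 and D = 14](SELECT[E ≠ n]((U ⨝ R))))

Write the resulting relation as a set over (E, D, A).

Joining U and R on A, B yields {(21, 35, 14, n), (21, 35, 14, r), (21, 35, 14, s), (21, 35, 14, t), (21, 35, 32, n), (21, 35, 32, r), (21, 35, 32, s), (21, 35, 32, t), (5, 4, 11, b), (5, 4, 13, b), (5, 4, 14, b), (5, 4, 23, b), (5, 4, 26, b), (5, 4, 36, b), (8, 33, 15, m)}.
Apply σ_{E ≠ n}; surviving tuples: {(21, 35, 14, r), (21, 35, 14, s), (21, 35, 14, t), (21, 35, 32, r), (21, 35, 32, s), (21, 35, 32, t), (5, 4, 11, b), (5, 4, 13, b), (5, 4, 14, b), (5, 4, 23, b), (5, 4, 26, b), (5, 4, 36, b), (8, 33, 15, m)}
Apply σ_{B = 35 and D = 14}; surviving tuples: {(21, 35, 14, r), (21, 35, 14, s), (21, 35, 14, t)}
π_{E, D, A} gives {(r, 14, 21), (s, 14, 21), (t, 14, 21)}.

{(r, 14, 21), (s, 14, 21), (t, 14, 21)}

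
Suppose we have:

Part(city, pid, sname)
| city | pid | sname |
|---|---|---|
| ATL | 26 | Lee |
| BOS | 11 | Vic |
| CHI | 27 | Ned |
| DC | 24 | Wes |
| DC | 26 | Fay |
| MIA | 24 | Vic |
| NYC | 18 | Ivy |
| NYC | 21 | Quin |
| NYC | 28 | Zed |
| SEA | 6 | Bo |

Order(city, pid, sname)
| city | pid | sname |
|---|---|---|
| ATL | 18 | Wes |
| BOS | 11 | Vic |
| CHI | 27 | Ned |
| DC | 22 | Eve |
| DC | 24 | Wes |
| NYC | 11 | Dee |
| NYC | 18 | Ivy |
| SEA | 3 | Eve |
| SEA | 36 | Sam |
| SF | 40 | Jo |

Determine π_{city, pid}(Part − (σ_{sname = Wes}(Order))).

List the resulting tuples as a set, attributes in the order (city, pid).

Apply σ_{sname = Wes}; surviving tuples: {(ATL, 18, Wes), (DC, 24, Wes)}
Difference: {(ATL, 26, Lee), (BOS, 11, Vic), (CHI, 27, Ned), (DC, 24, Wes), (DC, 26, Fay), (MIA, 24, Vic), (NYC, 18, Ivy), (NYC, 21, Quin), (NYC, 28, Zed), (SEA, 6, Bo)} with {(ATL, 18, Wes), (DC, 24, Wes)} → {(ATL, 26, Lee), (BOS, 11, Vic), (CHI, 27, Ned), (DC, 26, Fay), (MIA, 24, Vic), (NYC, 18, Ivy), (NYC, 21, Quin), (NYC, 28, Zed), (SEA, 6, Bo)}
π_{city, pid} gives {(ATL, 26), (BOS, 11), (CHI, 27), (DC, 26), (MIA, 24), (NYC, 18), (NYC, 21), (NYC, 28), (SEA, 6)}.

{(ATL, 26), (BOS, 11), (CHI, 27), (DC, 26), (MIA, 24), (NYC, 18), (NYC, 21), (NYC, 28), (SEA, 6)}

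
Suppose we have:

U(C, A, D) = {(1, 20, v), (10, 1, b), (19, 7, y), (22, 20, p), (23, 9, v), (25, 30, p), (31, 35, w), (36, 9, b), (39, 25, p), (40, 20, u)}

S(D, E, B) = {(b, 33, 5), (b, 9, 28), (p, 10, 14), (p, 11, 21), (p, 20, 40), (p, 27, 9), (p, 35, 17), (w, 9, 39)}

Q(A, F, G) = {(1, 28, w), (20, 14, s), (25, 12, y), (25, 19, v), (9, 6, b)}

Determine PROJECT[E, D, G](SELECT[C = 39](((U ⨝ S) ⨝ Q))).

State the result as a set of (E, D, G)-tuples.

{(10, p, v), (10, p, y), (11, p, v), (11, p, y), (20, p, v), (20, p, y), (27, p, v), (27, p, y), (35, p, v), (35, p, y)}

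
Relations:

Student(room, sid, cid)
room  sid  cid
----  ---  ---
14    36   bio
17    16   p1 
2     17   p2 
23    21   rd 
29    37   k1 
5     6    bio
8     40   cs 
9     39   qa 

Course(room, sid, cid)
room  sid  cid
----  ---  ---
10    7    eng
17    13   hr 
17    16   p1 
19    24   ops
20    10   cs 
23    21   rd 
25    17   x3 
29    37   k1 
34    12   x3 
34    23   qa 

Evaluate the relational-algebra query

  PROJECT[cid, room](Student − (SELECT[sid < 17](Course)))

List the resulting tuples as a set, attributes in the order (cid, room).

σ[sid < 17]: keep tuples satisfying sid < 17 → {(10, 7, eng), (17, 13, hr), (17, 16, p1), (20, 10, cs), (34, 12, x3)}
Set difference of the two operands is {(14, 36, bio), (2, 17, p2), (23, 21, rd), (29, 37, k1), (5, 6, bio), (8, 40, cs), (9, 39, qa)}.
Keep only column(s) cid, room: {(bio, 14), (bio, 5), (cs, 8), (k1, 29), (p2, 2), (qa, 9), (rd, 23)}

{(bio, 14), (bio, 5), (cs, 8), (k1, 29), (p2, 2), (qa, 9), (rd, 23)}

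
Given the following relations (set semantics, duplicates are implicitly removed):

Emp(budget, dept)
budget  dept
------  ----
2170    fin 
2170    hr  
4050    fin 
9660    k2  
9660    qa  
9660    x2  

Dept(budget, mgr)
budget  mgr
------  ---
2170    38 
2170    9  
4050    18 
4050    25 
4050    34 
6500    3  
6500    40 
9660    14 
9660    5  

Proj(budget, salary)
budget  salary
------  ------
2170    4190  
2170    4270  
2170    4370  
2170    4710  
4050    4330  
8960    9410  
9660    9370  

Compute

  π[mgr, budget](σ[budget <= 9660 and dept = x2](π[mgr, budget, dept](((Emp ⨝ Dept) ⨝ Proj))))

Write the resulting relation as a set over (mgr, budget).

Joining Emp and Dept on budget yields {(2170, fin, 38), (2170, fin, 9), (2170, hr, 38), (2170, hr, 9), (4050, fin, 18), (4050, fin, 25), (4050, fin, 34), (9660, k2, 14), (9660, k2, 5), (9660, qa, 14), (9660, qa, 5), (9660, x2, 14), (9660, x2, 5)}.
Joining (Emp ⨝ Dept) and Proj on budget yields {(2170, fin, 38, 4190), (2170, fin, 38, 4270), (2170, fin, 38, 4370), (2170, fin, 38, 4710), (2170, fin, 9, 4190), (2170, fin, 9, 4270), (2170, fin, 9, 4370), (2170, fin, 9, 4710), (2170, hr, 38, 4190), (2170, hr, 38, 4270), (2170, hr, 38, 4370), (2170, hr, 38, 4710), (2170, hr, 9, 4190), (2170, hr, 9, 4270), (2170, hr, 9, 4370), (2170, hr, 9, 4710), (4050, fin, 18, 4330), (4050, fin, 25, 4330), (4050, fin, 34, 4330), (9660, k2, 14, 9370), (9660, k2, 5, 9370), (9660, qa, 14, 9370), (9660, qa, 5, 9370), (9660, x2, 14, 9370), (9660, x2, 5, 9370)}.
Keep only column(s) mgr, budget, dept (12 duplicate(s) eliminated): {(14, 9660, k2), (14, 9660, qa), (14, 9660, x2), (18, 4050, fin), (25, 4050, fin), (34, 4050, fin), (38, 2170, fin), (38, 2170, hr), (5, 9660, k2), (5, 9660, qa), (5, 9660, x2), (9, 2170, fin), (9, 2170, hr)}
Selection budget <= 9660 and dept = x2: {(14, 9660, x2), (5, 9660, x2)}
Keep only column(s) mgr, budget: {(14, 9660), (5, 9660)}

{(14, 9660), (5, 9660)}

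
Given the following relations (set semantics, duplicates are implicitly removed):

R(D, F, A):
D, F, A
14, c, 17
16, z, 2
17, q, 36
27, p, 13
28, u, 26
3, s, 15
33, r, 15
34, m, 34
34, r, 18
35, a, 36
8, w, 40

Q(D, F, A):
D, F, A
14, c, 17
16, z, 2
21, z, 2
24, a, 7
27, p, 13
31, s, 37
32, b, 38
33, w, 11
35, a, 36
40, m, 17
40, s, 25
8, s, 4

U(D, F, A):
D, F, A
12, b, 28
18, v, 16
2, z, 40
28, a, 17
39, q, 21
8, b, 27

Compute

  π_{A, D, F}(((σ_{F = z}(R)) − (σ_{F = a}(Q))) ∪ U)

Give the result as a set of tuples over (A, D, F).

Apply σ_{F = z}; surviving tuples: {(16, z, 2)}
Apply σ_{F = a}; surviving tuples: {(24, a, 7), (35, a, 36)}
Set difference of the two operands is {(16, z, 2)}.
Set union of the two operands is {(12, b, 28), (16, z, 2), (18, v, 16), (2, z, 40), (28, a, 17), (39, q, 21), (8, b, 27)}.
π_{A, D, F} gives {(16, 18, v), (17, 28, a), (2, 16, z), (21, 39, q), (27, 8, b), (28, 12, b), (40, 2, z)}.

{(16, 18, v), (17, 28, a), (2, 16, z), (21, 39, q), (27, 8, b), (28, 12, b), (40, 2, z)}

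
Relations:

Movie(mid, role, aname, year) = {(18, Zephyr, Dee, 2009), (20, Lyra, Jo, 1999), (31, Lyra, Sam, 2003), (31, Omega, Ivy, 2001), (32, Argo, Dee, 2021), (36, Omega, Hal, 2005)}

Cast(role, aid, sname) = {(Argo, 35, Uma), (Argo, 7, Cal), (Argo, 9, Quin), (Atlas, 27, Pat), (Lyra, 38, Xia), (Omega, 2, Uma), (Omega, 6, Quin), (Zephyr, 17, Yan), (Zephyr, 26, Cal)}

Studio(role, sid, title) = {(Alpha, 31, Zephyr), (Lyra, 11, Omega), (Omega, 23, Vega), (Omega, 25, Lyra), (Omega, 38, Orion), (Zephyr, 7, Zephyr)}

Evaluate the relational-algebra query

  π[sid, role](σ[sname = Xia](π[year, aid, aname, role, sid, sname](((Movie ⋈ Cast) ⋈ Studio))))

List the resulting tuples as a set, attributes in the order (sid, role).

{(11, Lyra)}

Joining Movie and Cast on role yields {(18, Zephyr, Dee, 2009, 17, Yan), (18, Zephyr, Dee, 2009, 26, Cal), (20, Lyra, Jo, 1999, 38, Xia), (31, Lyra, Sam, 2003, 38, Xia), (31, Omega, Ivy, 2001, 2, Uma), (31, Omega, Ivy, 2001, 6, Quin), (32, Argo, Dee, 2021, 35, Uma), (32, Argo, Dee, 2021, 7, Cal), (32, Argo, Dee, 2021, 9, Quin), (36, Omega, Hal, 2005, 2, Uma), (36, Omega, Hal, 2005, 6, Quin)}.
Joining (Movie ⋈ Cast) and Studio on role yields {(18, Zephyr, Dee, 2009, 17, Yan, 7, Zephyr), (18, Zephyr, Dee, 2009, 26, Cal, 7, Zephyr), (20, Lyra, Jo, 1999, 38, Xia, 11, Omega), (31, Lyra, Sam, 2003, 38, Xia, 11, Omega), (31, Omega, Ivy, 2001, 2, Uma, 23, Vega), (31, Omega, Ivy, 2001, 2, Uma, 25, Lyra), (31, Omega, Ivy, 2001, 2, Uma, 38, Orion), (31, Omega, Ivy, 2001, 6, Quin, 23, Vega), (31, Omega, Ivy, 2001, 6, Quin, 25, Lyra), (31, Omega, Ivy, 2001, 6, Quin, 38, Orion), (36, Omega, Hal, 2005, 2, Uma, 23, Vega), (36, Omega, Hal, 2005, 2, Uma, 25, Lyra), (36, Omega, Hal, 2005, 2, Uma, 38, Orion), (36, Omega, Hal, 2005, 6, Quin, 23, Vega), (36, Omega, Hal, 2005, 6, Quin, 25, Lyra), (36, Omega, Hal, 2005, 6, Quin, 38, Orion)}.
Projecting to year, aid, aname, role, sid, sname: {(1999, 38, Jo, Lyra, 11, Xia), (2001, 2, Ivy, Omega, 23, Uma), (2001, 2, Ivy, Omega, 25, Uma), (2001, 2, Ivy, Omega, 38, Uma), (2001, 6, Ivy, Omega, 23, Quin), (2001, 6, Ivy, Omega, 25, Quin), (2001, 6, Ivy, Omega, 38, Quin), (2003, 38, Sam, Lyra, 11, Xia), (2005, 2, Hal, Omega, 23, Uma), (2005, 2, Hal, Omega, 25, Uma), (2005, 2, Hal, Omega, 38, Uma), (2005, 6, Hal, Omega, 23, Quin), (2005, 6, Hal, Omega, 25, Quin), (2005, 6, Hal, Omega, 38, Quin), (2009, 17, Dee, Zephyr, 7, Yan), (2009, 26, Dee, Zephyr, 7, Cal)}
Apply σ_{sname = Xia}; surviving tuples: {(1999, 38, Jo, Lyra, 11, Xia), (2003, 38, Sam, Lyra, 11, Xia)}
Projecting to sid, role (1 duplicate(s) eliminated): {(11, Lyra)}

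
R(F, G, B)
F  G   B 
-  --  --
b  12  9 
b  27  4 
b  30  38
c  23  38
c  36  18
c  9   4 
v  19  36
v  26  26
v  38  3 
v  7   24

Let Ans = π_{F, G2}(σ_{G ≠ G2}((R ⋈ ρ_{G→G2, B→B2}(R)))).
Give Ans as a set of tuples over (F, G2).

ρ[G→G2, B→B2]: schema becomes (F, G2, B2); tuples unchanged.
R ⋈ ρ_{G→G2, B→B2}(R) (natural join on F): {(b, 12, 9, 12, 9), (b, 12, 9, 27, 4), (b, 12, 9, 30, 38), (b, 27, 4, 12, 9), (b, 27, 4, 27, 4), (b, 27, 4, 30, 38), (b, 30, 38, 12, 9), (b, 30, 38, 27, 4), (b, 30, 38, 30, 38), (c, 23, 38, 23, 38), (c, 23, 38, 36, 18), (c, 23, 38, 9, 4), (c, 36, 18, 23, 38), (c, 36, 18, 36, 18), (c, 36, 18, 9, 4), (c, 9, 4, 23, 38), (c, 9, 4, 36, 18), (c, 9, 4, 9, 4), (v, 19, 36, 19, 36), (v, 19, 36, 26, 26), (v, 19, 36, 38, 3), (v, 19, 36, 7, 24), (v, 26, 26, 19, 36), (v, 26, 26, 26, 26), (v, 26, 26, 38, 3), (v, 26, 26, 7, 24), (v, 38, 3, 19, 36), (v, 38, 3, 26, 26), (v, 38, 3, 38, 3), (v, 38, 3, 7, 24), (v, 7, 24, 19, 36), (v, 7, 24, 26, 26), (v, 7, 24, 38, 3), (v, 7, 24, 7, 24)}
Apply σ_{G ≠ G2}; surviving tuples: {(b, 12, 9, 27, 4), (b, 12, 9, 30, 38), (b, 27, 4, 12, 9), (b, 27, 4, 30, 38), (b, 30, 38, 12, 9), (b, 30, 38, 27, 4), (c, 23, 38, 36, 18), (c, 23, 38, 9, 4), (c, 36, 18, 23, 38), (c, 36, 18, 9, 4), (c, 9, 4, 23, 38), (c, 9, 4, 36, 18), (v, 19, 36, 26, 26), (v, 19, 36, 38, 3), (v, 19, 36, 7, 24), (v, 26, 26, 19, 36), (v, 26, 26, 38, 3), (v, 26, 26, 7, 24), (v, 38, 3, 19, 36), (v, 38, 3, 26, 26), (v, 38, 3, 7, 24), (v, 7, 24, 19, 36), (v, 7, 24, 26, 26), (v, 7, 24, 38, 3)}
Keep only column(s) F, G2 (14 duplicate(s) eliminated): {(b, 12), (b, 27), (b, 30), (c, 23), (c, 36), (c, 9), (v, 19), (v, 26), (v, 38), (v, 7)}

{(b, 12), (b, 27), (b, 30), (c, 23), (c, 36), (c, 9), (v, 19), (v, 26), (v, 38), (v, 7)}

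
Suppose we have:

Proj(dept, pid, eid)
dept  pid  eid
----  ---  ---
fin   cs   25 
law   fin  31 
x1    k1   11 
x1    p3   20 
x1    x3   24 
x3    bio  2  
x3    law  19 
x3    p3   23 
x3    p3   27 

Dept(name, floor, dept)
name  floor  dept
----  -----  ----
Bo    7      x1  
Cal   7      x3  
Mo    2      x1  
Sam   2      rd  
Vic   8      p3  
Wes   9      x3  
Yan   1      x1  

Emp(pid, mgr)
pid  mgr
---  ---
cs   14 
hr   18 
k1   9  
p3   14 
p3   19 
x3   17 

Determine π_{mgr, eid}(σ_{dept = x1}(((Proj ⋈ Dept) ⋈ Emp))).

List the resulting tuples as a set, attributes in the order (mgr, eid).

{(14, 20), (17, 24), (19, 20), (9, 11)}

Natural join on dept: {(x1, k1, 11, Bo, 7), (x1, k1, 11, Mo, 2), (x1, k1, 11, Yan, 1), (x1, p3, 20, Bo, 7), (x1, p3, 20, Mo, 2), (x1, p3, 20, Yan, 1), (x1, x3, 24, Bo, 7), (x1, x3, 24, Mo, 2), (x1, x3, 24, Yan, 1), (x3, bio, 2, Cal, 7), (x3, bio, 2, Wes, 9), (x3, law, 19, Cal, 7), (x3, law, 19, Wes, 9), (x3, p3, 23, Cal, 7), (x3, p3, 23, Wes, 9), (x3, p3, 27, Cal, 7), (x3, p3, 27, Wes, 9)}
Natural join on pid: {(x1, k1, 11, Bo, 7, 9), (x1, k1, 11, Mo, 2, 9), (x1, k1, 11, Yan, 1, 9), (x1, p3, 20, Bo, 7, 14), (x1, p3, 20, Bo, 7, 19), (x1, p3, 20, Mo, 2, 14), (x1, p3, 20, Mo, 2, 19), (x1, p3, 20, Yan, 1, 14), (x1, p3, 20, Yan, 1, 19), (x1, x3, 24, Bo, 7, 17), (x1, x3, 24, Mo, 2, 17), (x1, x3, 24, Yan, 1, 17), (x3, p3, 23, Cal, 7, 14), (x3, p3, 23, Cal, 7, 19), (x3, p3, 23, Wes, 9, 14), (x3, p3, 23, Wes, 9, 19), (x3, p3, 27, Cal, 7, 14), (x3, p3, 27, Cal, 7, 19), (x3, p3, 27, Wes, 9, 14), (x3, p3, 27, Wes, 9, 19)}
Selection dept = x1: {(x1, k1, 11, Bo, 7, 9), (x1, k1, 11, Mo, 2, 9), (x1, k1, 11, Yan, 1, 9), (x1, p3, 20, Bo, 7, 14), (x1, p3, 20, Bo, 7, 19), (x1, p3, 20, Mo, 2, 14), (x1, p3, 20, Mo, 2, 19), (x1, p3, 20, Yan, 1, 14), (x1, p3, 20, Yan, 1, 19), (x1, x3, 24, Bo, 7, 17), (x1, x3, 24, Mo, 2, 17), (x1, x3, 24, Yan, 1, 17)}
π_{mgr, eid} gives {(14, 20), (17, 24), (19, 20), (9, 11)} (8 duplicate(s) eliminated).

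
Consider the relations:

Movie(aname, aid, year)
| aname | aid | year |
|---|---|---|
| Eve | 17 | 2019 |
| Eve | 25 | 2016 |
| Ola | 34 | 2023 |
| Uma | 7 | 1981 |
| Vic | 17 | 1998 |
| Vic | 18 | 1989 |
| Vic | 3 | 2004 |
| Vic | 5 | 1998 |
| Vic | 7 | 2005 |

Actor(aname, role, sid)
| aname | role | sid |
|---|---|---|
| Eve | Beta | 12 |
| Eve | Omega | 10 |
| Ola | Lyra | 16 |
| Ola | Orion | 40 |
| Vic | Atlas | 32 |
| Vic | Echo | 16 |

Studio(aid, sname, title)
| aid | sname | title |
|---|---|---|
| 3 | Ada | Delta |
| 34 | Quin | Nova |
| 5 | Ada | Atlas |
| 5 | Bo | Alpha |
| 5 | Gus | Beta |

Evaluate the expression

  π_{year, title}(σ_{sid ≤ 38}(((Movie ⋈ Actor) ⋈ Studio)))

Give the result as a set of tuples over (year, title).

{(1998, Alpha), (1998, Atlas), (1998, Beta), (2004, Delta), (2023, Nova)}

Joining Movie and Actor on aname yields {(Eve, 17, 2019, Beta, 12), (Eve, 17, 2019, Omega, 10), (Eve, 25, 2016, Beta, 12), (Eve, 25, 2016, Omega, 10), (Ola, 34, 2023, Lyra, 16), (Ola, 34, 2023, Orion, 40), (Vic, 17, 1998, Atlas, 32), (Vic, 17, 1998, Echo, 16), (Vic, 18, 1989, Atlas, 32), (Vic, 18, 1989, Echo, 16), (Vic, 3, 2004, Atlas, 32), (Vic, 3, 2004, Echo, 16), (Vic, 5, 1998, Atlas, 32), (Vic, 5, 1998, Echo, 16), (Vic, 7, 2005, Atlas, 32), (Vic, 7, 2005, Echo, 16)}.
Joining (Movie ⋈ Actor) and Studio on aid yields {(Ola, 34, 2023, Lyra, 16, Quin, Nova), (Ola, 34, 2023, Orion, 40, Quin, Nova), (Vic, 3, 2004, Atlas, 32, Ada, Delta), (Vic, 3, 2004, Echo, 16, Ada, Delta), (Vic, 5, 1998, Atlas, 32, Ada, Atlas), (Vic, 5, 1998, Atlas, 32, Bo, Alpha), (Vic, 5, 1998, Atlas, 32, Gus, Beta), (Vic, 5, 1998, Echo, 16, Ada, Atlas), (Vic, 5, 1998, Echo, 16, Bo, Alpha), (Vic, 5, 1998, Echo, 16, Gus, Beta)}.
Filtering on sid ≤ 38 leaves {(Ola, 34, 2023, Lyra, 16, Quin, Nova), (Vic, 3, 2004, Atlas, 32, Ada, Delta), (Vic, 3, 2004, Echo, 16, Ada, Delta), (Vic, 5, 1998, Atlas, 32, Ada, Atlas), (Vic, 5, 1998, Atlas, 32, Bo, Alpha), (Vic, 5, 1998, Atlas, 32, Gus, Beta), (Vic, 5, 1998, Echo, 16, Ada, Atlas), (Vic, 5, 1998, Echo, 16, Bo, Alpha), (Vic, 5, 1998, Echo, 16, Gus, Beta)}.
π_{year, title} gives {(1998, Alpha), (1998, Atlas), (1998, Beta), (2004, Delta), (2023, Nova)} (4 duplicate(s) eliminated).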